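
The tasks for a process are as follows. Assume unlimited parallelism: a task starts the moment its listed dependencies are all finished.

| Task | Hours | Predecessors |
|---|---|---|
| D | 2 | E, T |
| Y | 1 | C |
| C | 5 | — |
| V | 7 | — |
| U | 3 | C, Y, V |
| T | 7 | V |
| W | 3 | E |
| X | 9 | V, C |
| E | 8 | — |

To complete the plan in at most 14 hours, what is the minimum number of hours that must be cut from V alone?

2

Current finish: 16 hours; target: 14.
V is on every critical path, so each hour cut from V cuts the finish by one (this holds down to a finish of 14).
Need 16 − 14 = 2 hours off V → V becomes 5 hours, finish becomes 14.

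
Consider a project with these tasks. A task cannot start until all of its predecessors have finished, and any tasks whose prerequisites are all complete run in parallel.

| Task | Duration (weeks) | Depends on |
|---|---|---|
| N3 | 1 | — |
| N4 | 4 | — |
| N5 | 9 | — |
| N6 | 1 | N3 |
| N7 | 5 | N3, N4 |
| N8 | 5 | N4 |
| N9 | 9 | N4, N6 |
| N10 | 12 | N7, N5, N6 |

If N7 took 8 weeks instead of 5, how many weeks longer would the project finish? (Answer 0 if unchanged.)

3

Critical path before the change: N4→N7→N10 = 4+5+12 = 21 giving 21 weeks.
Since N7 is critical, the +3 change carries straight to that chain (now 24 weeks).
That remains the longest chain; total 24 weeks.
Change in finish: 24 − 21 = +3 weeks.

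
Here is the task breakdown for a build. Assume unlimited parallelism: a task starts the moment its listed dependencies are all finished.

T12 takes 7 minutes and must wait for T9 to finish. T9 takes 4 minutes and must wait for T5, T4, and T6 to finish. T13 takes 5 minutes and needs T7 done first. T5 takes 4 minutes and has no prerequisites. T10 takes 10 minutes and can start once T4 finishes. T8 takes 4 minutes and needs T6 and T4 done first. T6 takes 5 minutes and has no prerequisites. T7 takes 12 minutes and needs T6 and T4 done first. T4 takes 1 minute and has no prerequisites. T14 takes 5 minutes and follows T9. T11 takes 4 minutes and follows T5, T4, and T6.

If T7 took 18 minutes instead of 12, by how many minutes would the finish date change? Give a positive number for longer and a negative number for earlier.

Critical path before the change: T6→T7→T13 = 5+12+5 = 22 giving 22 minutes.
T7 is on the critical path; changing it to 18 makes that path 28 minutes.
That remains the longest chain; total 28 minutes.
Change in finish: 28 − 22 = +6 minutes.

6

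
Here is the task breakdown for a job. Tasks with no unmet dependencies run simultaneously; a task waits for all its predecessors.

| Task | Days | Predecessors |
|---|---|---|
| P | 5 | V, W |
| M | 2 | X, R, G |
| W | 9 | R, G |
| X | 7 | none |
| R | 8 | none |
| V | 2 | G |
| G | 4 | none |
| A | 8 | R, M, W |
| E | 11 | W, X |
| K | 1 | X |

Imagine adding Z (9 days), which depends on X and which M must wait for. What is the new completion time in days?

Originally the schedule takes 28 days.
With Z inserted, M now waits for max(X, R, G, Z).
New critical path: R→W→E = 8+9+11 = 28 ⇒ 28 days.

28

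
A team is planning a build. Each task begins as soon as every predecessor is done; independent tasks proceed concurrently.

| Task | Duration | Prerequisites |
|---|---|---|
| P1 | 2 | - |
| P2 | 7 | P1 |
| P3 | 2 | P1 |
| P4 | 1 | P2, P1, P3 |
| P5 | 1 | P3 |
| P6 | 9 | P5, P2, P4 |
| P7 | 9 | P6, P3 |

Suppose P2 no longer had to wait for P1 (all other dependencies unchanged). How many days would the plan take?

Original critical path: P1→P2→P4→P6→P7 = 2+7+1+9+9 = 28 ⇒ 28 days.
Without P1→P2, P2's earliest start moves from 2 to 0.
The longest chain is now P2→P4→P6→P7 = 7+1+9+9 = 26, so the plan takes 26 days.

26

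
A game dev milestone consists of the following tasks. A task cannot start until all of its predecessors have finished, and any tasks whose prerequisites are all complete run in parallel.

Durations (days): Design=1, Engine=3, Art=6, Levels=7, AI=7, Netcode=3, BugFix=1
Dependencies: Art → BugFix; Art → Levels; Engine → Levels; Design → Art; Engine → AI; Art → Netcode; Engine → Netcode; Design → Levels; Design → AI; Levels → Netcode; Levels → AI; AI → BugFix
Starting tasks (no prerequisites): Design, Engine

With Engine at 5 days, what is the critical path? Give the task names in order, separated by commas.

Critical path before the change: Design→Art→Levels→AI→BugFix = 1+6+7+7+1 = 22 giving 22 days.
The longest path through Engine is only 18 days, so Engine has float 4.
That remains the longest chain; total 22 days.

Design, Art, Levels, AI, BugFix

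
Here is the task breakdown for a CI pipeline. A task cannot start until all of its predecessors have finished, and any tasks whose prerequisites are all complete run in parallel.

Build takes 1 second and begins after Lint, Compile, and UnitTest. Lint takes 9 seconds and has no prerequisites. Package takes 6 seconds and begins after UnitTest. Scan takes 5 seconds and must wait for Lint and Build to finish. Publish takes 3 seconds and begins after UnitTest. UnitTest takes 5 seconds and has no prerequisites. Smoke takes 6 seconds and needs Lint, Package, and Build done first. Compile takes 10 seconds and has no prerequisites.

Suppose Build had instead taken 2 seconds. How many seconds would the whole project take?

As given, the longest chain is Compile→Build→Smoke = 10+1+6 = 17, so the finish is 17 seconds.
Since Build is critical, the +1 change carries straight to that chain (now 18 seconds).
The critical path is still Compile→Build→Smoke; finish is now 18 seconds.

18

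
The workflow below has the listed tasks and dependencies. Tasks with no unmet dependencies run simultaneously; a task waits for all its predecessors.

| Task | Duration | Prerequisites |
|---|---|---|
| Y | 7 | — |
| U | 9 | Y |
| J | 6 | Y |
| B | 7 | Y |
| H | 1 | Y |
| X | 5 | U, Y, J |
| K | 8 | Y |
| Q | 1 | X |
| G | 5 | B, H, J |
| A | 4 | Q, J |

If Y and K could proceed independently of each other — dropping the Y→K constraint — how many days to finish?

With the dependency in place, Y→U→X→Q→A = 7+9+5+1+4 = 26 sets the finish at 26 days.
Without Y→K, K's earliest start moves from 7 to 0.
After: Y→U→X→Q→A = 7+9+5+1+4 = 26 → 26 days.

26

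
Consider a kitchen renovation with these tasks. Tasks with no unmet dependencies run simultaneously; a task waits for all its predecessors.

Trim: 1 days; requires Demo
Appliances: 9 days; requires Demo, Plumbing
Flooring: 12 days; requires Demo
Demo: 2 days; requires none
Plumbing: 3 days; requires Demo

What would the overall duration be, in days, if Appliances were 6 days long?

14

Critical path before the change: Demo→Plumbing→Appliances = 2+3+9 = 14 giving 14 days.
Since Appliances is critical, the -3 change carries straight to that chain (now 11 days).
The binding chain switches to Demo→Flooring = 2+12 = 14; finish 14 days.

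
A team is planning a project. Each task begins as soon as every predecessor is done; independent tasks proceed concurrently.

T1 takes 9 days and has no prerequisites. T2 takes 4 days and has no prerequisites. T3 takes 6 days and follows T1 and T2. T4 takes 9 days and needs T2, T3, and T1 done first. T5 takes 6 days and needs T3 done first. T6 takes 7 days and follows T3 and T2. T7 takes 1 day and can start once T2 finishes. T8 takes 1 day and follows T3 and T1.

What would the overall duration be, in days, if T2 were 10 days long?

As given, the longest chain is T1→T3→T4 = 9+6+9 = 24, so the finish is 24 days.
The longest path through T2 is only 19 days, so T2 has float 5.
Now T2→T3→T4 = 10+6+9 = 25 is longest, so the finish becomes 25 days.

25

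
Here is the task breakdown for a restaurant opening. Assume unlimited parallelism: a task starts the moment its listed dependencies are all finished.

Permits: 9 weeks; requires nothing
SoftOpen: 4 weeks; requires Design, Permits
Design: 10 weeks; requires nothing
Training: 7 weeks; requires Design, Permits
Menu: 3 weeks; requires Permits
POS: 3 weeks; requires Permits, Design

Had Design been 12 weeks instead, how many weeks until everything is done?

The binding path is Design→Training = 10+7 = 17; finish at 17 weeks.
Since Design is critical, the +2 change carries straight to that chain (now 19 weeks).
That remains the longest chain; total 19 weeks.

19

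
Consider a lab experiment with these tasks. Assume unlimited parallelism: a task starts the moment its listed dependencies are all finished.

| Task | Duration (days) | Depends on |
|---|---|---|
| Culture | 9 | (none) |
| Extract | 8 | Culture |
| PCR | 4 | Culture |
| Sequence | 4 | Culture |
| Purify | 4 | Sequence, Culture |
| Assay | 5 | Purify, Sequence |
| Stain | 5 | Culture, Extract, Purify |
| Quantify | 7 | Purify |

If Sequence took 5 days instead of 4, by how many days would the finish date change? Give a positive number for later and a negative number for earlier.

Critical path before the change: Culture→Sequence→Purify→Quantify = 9+4+4+7 = 24 giving 24 days.
Since Sequence is critical, the +1 change carries straight to that chain (now 25 days).
That remains the longest chain; total 25 days.
Change in finish: 25 − 24 = +1 days.

1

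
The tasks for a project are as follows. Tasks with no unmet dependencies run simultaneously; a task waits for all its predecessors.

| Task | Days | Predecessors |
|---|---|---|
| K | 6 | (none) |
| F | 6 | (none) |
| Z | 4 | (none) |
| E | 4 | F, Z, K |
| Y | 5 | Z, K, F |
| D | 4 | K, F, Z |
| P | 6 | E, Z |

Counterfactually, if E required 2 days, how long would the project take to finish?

Actual critical path: K→E→P = 6+4+6 = 16 ⇒ 16 days.
Since E is critical, the -2 change carries straight to that chain (now 14 days).
The critical path is still K→E→P; finish is now 14 days.

14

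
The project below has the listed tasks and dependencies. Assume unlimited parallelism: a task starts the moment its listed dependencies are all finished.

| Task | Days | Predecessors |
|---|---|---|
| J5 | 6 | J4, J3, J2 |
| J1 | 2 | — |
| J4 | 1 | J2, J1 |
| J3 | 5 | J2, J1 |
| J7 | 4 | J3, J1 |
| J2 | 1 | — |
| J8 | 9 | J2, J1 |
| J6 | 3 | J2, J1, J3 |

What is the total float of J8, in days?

2

Critical path: J1→J3→J5 = 2+5+6 = 13, so the finish is 13 days.
The longest chain containing J8 totals 11 days.
Float = 13 − 11 = 2.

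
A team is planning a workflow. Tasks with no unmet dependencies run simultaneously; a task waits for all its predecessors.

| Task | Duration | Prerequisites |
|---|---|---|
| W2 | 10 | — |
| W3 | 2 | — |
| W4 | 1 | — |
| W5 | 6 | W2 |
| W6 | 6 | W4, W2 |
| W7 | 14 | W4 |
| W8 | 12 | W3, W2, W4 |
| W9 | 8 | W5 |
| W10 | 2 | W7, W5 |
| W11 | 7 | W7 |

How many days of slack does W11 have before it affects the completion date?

2

Critical path: W2→W5→W9 = 10+6+8 = 24, so the finish is 24 days.
Longest path through W11: 22 days (earliest finish 22, latest finish 24).
Slack of W11 = 17 − 15 = 2 days.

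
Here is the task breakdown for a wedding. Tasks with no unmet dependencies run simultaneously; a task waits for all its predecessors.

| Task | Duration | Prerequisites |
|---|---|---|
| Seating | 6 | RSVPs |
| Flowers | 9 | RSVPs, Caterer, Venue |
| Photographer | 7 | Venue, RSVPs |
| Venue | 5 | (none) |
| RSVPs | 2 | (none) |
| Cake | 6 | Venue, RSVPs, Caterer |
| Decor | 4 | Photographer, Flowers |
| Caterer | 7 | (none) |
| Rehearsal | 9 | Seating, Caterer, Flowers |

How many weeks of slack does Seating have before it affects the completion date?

Critical path: Caterer→Flowers→Rehearsal = 7+9+9 = 25, so the finish is 25 weeks.
Seating finishes as early as 8 and must finish by 16.
Slack of Seating = 10 − 2 = 8 weeks.

8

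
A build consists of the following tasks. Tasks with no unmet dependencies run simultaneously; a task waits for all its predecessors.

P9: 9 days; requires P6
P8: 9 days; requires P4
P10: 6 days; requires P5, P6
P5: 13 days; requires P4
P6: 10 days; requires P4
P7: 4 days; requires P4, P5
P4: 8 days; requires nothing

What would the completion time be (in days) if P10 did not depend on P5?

27

With the dependency in place, P4→P5→P10 = 8+13+6 = 27 sets the finish at 27 days.
Without P5→P10, P10's earliest start moves from 21 to 18.
New critical path: P4→P6→P9 = 8+10+9 = 27 ⇒ 27 days.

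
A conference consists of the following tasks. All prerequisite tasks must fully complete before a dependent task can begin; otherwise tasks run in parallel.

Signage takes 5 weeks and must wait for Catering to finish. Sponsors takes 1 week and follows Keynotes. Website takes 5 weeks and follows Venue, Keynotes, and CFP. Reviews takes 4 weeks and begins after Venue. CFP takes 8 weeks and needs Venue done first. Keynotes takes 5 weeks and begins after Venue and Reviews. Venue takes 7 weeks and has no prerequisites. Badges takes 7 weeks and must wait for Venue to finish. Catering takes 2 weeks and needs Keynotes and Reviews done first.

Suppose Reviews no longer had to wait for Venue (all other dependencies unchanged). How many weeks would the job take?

20

With the dependency in place, Venue→Reviews→Keynotes→Catering→Signage = 7+4+5+2+5 = 23 sets the finish at 23 weeks.
Without Venue→Reviews, Reviews's earliest start moves from 7 to 0.
After: Venue→CFP→Website = 7+8+5 = 20 → 20 weeks.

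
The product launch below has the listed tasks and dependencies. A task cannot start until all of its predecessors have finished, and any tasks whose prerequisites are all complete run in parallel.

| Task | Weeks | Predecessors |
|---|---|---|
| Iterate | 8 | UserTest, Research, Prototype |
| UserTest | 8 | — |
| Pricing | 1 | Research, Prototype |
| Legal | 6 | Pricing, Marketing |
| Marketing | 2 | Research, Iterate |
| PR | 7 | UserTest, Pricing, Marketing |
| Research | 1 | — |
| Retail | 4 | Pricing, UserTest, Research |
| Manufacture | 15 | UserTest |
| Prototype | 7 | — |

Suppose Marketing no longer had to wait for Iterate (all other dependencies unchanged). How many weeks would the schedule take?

23

Before: longest chain UserTest→Iterate→Marketing→PR = 8+8+2+7 = 25, finish 25.
Without Iterate→Marketing, Marketing's earliest start moves from 16 to 1.
The longest chain is now UserTest→Manufacture = 8+15 = 23, so the schedule takes 23 weeks.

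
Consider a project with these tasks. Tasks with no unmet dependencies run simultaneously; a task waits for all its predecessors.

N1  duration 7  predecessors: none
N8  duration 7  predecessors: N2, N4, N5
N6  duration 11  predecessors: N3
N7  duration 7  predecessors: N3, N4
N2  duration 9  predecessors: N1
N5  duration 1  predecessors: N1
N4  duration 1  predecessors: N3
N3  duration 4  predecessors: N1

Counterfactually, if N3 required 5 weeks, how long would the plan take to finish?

Baseline: N1→N2→N8 = 7+9+7 = 23 → 23 weeks.
The longest path through N3 is only 22 weeks, so N3 has float 1.
That remains the longest chain; total 23 weeks.

23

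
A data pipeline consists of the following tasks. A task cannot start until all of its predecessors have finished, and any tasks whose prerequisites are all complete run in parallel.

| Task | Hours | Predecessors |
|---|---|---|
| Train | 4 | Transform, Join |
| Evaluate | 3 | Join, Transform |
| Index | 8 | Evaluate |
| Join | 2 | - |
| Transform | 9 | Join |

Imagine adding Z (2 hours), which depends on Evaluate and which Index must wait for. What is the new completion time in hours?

Originally the job takes 22 hours.
With Z inserted, Index now waits for max(Evaluate, Z).
New critical path: Join→Transform→Evaluate→Z→Index = 2+9+3+2+8 = 24 ⇒ 24 hours.

24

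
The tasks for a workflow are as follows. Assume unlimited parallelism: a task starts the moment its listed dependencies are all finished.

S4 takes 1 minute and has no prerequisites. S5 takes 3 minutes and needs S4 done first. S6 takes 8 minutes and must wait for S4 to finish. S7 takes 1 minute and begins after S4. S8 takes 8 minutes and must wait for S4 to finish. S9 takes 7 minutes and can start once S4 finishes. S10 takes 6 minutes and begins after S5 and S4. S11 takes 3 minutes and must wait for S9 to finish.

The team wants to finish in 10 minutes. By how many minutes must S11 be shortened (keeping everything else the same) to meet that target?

Current finish: 11 minutes; target: 10.
S11 is on every critical path, so each minute cut from S11 cuts the finish by one (this holds down to a finish of 10).
Need 11 − 10 = 1 minute off S11 → S11 becomes 2 minutes, finish becomes 10.

1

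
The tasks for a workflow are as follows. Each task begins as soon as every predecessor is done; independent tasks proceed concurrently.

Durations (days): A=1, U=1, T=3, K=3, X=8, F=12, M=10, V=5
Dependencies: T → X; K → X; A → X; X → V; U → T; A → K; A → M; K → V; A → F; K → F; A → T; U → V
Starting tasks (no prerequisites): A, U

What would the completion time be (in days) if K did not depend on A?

With the dependency in place, A→T→X→V = 1+3+8+5 = 17 sets the finish at 17 days.
Without A→K, K's earliest start moves from 1 to 0.
New critical path: A→T→X→V = 1+3+8+5 = 17 ⇒ 17 days.

17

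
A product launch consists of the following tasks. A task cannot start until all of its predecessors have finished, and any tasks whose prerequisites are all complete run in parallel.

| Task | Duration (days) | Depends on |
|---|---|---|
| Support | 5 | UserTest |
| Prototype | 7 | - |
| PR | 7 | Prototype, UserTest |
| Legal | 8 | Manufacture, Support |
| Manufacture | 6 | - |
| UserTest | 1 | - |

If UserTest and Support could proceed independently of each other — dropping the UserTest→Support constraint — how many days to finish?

14

Before: longest chain Prototype→PR = 7+7 = 14, finish 14.
Without UserTest→Support, Support's earliest start moves from 1 to 0.
New critical path: Prototype→PR = 7+7 = 14 ⇒ 14 days.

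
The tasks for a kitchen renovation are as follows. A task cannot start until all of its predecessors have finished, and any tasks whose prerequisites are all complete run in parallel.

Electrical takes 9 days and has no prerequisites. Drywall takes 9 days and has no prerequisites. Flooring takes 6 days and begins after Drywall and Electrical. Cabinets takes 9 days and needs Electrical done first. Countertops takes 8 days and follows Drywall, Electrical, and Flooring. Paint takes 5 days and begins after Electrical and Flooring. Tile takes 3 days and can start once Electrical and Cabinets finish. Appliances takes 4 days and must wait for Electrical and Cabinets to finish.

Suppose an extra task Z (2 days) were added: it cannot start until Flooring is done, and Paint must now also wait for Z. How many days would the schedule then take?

23

Originally the schedule takes 23 days.
With Z inserted, Paint now waits for max(Electrical, Flooring, Z).
New critical path: Electrical→Flooring→Countertops = 9+6+8 = 23 ⇒ 23 days.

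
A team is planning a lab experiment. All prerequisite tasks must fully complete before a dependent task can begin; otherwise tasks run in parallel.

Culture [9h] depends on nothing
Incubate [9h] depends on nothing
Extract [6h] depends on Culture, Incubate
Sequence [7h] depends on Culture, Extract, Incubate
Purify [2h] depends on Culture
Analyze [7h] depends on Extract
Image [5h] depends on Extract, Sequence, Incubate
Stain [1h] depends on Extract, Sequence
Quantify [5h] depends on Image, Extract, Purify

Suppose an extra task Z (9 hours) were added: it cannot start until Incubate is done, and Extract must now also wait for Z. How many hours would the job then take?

Originally the job takes 32 hours.
With Z inserted, Extract now waits for max(Culture, Incubate, Z).
New critical path: Incubate→Z→Extract→Sequence→Image→Quantify = 9+9+6+7+5+5 = 41 ⇒ 41 hours.

41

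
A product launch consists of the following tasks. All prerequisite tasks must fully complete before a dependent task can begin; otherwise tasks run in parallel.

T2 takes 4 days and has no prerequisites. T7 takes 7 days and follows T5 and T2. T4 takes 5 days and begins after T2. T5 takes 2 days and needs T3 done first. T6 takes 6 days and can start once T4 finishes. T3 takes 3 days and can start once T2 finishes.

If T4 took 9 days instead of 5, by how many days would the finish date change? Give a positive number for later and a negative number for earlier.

3

The binding path is T2→T3→T5→T7 = 4+3+2+7 = 16; finish at 16 days.
The longest path through T4 is only 15 days, so T4 has float 1.
Now T2→T4→T6 = 4+9+6 = 19 is longest, so the finish becomes 19 days.
Change in finish: 19 − 16 = +3 days.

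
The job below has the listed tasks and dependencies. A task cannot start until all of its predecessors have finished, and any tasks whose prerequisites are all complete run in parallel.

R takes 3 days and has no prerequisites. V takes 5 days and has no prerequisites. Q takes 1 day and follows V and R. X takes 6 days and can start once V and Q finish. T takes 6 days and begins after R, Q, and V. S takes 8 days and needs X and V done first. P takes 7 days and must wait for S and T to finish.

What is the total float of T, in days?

Critical path: V→Q→X→S→P = 5+1+6+8+7 = 27, so the finish is 27 days.
Longest path through T: 19 days (earliest finish 12, latest finish 20).
So T can slip 20 − 12 = 8 days.

8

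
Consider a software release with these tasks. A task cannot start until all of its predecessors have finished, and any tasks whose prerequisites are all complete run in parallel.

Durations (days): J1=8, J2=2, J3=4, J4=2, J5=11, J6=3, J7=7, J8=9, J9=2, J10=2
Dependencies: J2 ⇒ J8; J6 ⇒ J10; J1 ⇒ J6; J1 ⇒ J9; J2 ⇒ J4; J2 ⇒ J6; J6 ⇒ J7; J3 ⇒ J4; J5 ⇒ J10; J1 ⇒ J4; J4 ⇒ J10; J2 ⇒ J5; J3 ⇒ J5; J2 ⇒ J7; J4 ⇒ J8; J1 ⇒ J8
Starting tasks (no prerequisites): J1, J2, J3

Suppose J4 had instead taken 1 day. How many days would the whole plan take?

18

Actual critical path: J1→J4→J8 = 8+2+9 = 19 ⇒ 19 days.
J4 is on the critical path; changing it to 1 makes that path 18 days.
That remains the longest chain; total 18 days.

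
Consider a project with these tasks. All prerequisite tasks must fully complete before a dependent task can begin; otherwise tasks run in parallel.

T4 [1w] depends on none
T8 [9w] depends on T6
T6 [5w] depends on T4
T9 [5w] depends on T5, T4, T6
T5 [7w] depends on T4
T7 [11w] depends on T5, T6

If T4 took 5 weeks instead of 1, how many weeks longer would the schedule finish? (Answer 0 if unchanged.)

4

Critical path before the change: T4→T5→T7 = 1+7+11 = 19 giving 19 weeks.
Since T4 is critical, the +4 change carries straight to that chain (now 23 weeks).
The critical path is still T4→T5→T7; finish is now 23 weeks.
Change in finish: 23 − 19 = +4 weeks.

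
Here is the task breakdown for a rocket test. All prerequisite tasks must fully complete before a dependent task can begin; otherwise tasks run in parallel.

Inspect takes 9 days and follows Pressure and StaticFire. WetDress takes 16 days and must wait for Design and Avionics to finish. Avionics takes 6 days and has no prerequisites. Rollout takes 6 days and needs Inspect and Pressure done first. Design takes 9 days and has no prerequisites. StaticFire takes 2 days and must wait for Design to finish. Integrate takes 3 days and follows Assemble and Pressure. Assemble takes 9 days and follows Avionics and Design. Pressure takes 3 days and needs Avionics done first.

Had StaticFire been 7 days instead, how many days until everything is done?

31

As given, the longest chain is Design→StaticFire→Inspect→Rollout = 9+2+9+6 = 26, so the finish is 26 days.
StaticFire is on the critical path; changing it to 7 makes that path 31 days.
That remains the longest chain; total 31 days.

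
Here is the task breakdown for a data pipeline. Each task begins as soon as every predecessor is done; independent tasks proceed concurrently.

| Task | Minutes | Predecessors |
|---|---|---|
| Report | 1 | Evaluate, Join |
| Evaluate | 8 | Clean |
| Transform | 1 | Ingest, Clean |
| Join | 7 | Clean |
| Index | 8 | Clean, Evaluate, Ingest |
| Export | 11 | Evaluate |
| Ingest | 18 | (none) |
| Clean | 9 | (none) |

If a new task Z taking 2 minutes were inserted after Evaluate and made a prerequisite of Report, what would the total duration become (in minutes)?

Originally the data pipeline takes 28 minutes.
With Z inserted, Report now waits for max(Evaluate, Join, Z).
New critical path: Clean→Evaluate→Export = 9+8+11 = 28 ⇒ 28 minutes.

28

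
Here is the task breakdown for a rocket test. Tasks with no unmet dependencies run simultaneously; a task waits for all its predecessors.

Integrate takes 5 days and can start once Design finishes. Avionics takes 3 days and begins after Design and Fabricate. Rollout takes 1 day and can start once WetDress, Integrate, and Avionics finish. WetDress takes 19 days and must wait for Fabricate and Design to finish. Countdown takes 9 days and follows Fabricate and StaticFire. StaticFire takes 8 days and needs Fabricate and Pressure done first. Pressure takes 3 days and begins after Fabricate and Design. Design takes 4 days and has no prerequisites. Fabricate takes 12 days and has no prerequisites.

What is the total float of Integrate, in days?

The longest chain is Fabricate→Pressure→StaticFire→Countdown = 12+3+8+9 = 32; overall finish 32 days.
Longest path through Integrate: 10 days (earliest finish 9, latest finish 31).
So Integrate can slip 31 − 9 = 22 days.

22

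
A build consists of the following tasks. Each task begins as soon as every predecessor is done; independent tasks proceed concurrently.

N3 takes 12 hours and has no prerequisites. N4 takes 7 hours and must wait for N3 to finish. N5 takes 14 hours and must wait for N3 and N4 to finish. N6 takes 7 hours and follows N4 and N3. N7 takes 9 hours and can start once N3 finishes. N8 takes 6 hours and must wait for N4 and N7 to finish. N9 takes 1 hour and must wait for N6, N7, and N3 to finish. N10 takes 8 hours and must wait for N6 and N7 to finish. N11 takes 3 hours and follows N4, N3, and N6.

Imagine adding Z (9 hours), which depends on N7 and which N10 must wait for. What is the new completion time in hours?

Originally the schedule takes 34 hours.
With Z inserted, N10 now waits for max(N6, N7, Z).
New critical path: N3→N7→Z→N10 = 12+9+9+8 = 38 ⇒ 38 hours.

38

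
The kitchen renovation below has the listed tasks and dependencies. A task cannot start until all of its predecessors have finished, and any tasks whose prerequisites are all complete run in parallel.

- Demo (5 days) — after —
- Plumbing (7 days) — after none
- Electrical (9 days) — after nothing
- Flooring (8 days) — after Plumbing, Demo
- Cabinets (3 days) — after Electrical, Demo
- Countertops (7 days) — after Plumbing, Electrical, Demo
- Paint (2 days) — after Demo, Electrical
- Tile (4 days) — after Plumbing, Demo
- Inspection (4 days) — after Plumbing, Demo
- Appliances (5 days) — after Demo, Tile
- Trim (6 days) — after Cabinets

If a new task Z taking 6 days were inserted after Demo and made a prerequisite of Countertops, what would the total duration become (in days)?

18

Originally the job takes 18 days.
With Z inserted, Countertops now waits for max(Plumbing, Electrical, Demo, Z).
New critical path: Demo→Z→Countertops = 5+6+7 = 18 ⇒ 18 days.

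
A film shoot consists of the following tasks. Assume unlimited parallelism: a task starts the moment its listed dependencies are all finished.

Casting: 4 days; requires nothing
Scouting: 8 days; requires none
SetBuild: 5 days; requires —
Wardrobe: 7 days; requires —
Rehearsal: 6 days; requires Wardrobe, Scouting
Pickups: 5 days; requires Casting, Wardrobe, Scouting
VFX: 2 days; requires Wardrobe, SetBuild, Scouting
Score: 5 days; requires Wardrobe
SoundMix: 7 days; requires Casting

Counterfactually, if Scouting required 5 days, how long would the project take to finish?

Actual critical path: Scouting→Rehearsal = 8+6 = 14 ⇒ 14 days.
Scouting is on the critical path; changing it to 5 makes that path 11 days.
Now Wardrobe→Rehearsal = 7+6 = 13 is longest, so the finish becomes 13 days.

13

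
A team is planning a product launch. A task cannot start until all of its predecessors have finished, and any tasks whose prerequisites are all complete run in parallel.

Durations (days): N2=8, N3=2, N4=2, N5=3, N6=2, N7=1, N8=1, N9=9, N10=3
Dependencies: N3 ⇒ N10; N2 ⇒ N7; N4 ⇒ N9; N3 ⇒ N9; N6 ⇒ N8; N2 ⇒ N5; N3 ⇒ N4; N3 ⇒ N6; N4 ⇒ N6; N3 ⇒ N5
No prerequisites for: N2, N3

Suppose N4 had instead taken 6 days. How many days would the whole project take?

17

Baseline: N3→N4→N9 = 2+2+9 = 13 → 13 days.
N4 lies on that path, so at 6 days the path becomes 17 days.
No other chain overtakes it, so the finish is 17 days.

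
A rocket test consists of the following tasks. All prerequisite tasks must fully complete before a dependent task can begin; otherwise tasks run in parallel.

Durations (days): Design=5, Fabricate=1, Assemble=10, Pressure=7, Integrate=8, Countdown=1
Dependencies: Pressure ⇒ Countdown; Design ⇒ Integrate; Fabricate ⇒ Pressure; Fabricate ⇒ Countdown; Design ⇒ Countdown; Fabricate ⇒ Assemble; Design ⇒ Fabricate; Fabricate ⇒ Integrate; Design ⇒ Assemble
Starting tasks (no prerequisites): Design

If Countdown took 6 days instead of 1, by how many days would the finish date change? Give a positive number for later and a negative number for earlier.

Baseline: Design→Fabricate→Assemble = 5+1+10 = 16 → 16 days.
The longest path through Countdown is only 14 days, so Countdown has float 2.
The binding chain switches to Design→Fabricate→Pressure→Countdown = 5+1+7+6 = 19; finish 19 days.
Change in finish: 19 − 16 = +3 days.

3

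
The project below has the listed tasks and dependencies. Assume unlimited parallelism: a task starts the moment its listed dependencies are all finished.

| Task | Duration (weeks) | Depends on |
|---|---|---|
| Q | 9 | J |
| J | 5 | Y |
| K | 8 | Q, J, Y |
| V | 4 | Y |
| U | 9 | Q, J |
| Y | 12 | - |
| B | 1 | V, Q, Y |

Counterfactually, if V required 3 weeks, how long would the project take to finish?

As given, the longest chain is Y→J→Q→U = 12+5+9+9 = 35, so the finish is 35 weeks.
V has 18 weeks of float (longest path through it is 17).
The critical path is still Y→J→Q→U; finish is now 35 weeks.

35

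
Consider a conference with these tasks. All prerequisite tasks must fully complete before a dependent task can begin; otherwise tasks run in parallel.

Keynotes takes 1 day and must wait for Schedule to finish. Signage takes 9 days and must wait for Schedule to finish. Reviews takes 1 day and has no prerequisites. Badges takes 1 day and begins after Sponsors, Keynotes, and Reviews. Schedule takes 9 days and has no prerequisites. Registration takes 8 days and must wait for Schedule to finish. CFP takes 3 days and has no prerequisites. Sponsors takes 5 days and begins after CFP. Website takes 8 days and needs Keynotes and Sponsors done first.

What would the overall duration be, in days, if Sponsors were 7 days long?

18

Actual critical path: Schedule→Keynotes→Website = 9+1+8 = 18 ⇒ 18 days.
The longest path through Sponsors is only 16 days, so Sponsors has float 2.
New critical path: CFP→Sponsors→Website = 3+7+8 = 18 ⇒ 18 days.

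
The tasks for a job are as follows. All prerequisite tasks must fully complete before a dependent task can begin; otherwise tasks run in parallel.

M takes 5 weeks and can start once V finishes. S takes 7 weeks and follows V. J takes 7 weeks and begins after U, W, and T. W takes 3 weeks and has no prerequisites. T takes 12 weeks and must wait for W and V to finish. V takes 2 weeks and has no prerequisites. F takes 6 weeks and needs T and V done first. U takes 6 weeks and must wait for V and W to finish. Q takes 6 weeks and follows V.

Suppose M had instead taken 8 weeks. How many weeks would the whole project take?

22

Actual critical path: W→T→J = 3+12+7 = 22 ⇒ 22 weeks.
The longest path through M is only 7 weeks, so M has float 15.
No other chain overtakes it, so the finish is 22 weeks.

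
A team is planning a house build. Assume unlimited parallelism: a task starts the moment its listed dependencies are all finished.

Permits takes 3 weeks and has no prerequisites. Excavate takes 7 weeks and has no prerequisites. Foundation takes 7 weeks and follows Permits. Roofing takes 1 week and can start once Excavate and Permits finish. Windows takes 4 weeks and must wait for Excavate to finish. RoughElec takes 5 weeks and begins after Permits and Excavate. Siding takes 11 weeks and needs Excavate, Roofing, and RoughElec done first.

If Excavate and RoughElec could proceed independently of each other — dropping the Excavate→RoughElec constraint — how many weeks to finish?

Before: longest chain Excavate→RoughElec→Siding = 7+5+11 = 23, finish 23.
Without Excavate→RoughElec, RoughElec's earliest start moves from 7 to 3.
After: Permits→RoughElec→Siding = 3+5+11 = 19 → 19 weeks.

19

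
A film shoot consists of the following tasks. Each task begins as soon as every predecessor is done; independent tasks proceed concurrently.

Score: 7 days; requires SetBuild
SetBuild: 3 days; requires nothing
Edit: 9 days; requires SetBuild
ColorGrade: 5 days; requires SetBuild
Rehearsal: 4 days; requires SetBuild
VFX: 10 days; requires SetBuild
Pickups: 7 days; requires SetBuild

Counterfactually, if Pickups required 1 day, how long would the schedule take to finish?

Baseline: SetBuild→VFX = 3+10 = 13 → 13 days.
Pickups is off the critical path — its longest chain is 10 days, giving 3 of slack.
That remains the longest chain; total 13 days.

13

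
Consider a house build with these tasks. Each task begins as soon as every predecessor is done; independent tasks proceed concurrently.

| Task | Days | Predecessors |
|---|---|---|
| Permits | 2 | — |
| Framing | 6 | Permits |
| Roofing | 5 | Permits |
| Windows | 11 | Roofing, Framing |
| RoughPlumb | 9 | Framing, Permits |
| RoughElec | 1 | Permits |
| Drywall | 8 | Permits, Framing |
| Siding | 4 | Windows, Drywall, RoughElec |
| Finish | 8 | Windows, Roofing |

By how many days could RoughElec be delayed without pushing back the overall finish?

20

The longest chain is Permits→Framing→Windows→Finish = 2+6+11+8 = 27; overall finish 27 days.
RoughElec finishes as early as 3 and must finish by 23.
Float = 27 − 7 = 20.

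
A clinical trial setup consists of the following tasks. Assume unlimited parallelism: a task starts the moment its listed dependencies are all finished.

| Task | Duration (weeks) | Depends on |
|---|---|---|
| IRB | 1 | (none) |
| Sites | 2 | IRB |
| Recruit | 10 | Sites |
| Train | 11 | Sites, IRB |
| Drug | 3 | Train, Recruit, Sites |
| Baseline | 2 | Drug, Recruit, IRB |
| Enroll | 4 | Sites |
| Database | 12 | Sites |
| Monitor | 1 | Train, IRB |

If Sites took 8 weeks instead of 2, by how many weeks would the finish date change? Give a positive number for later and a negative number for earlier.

6

The binding path is IRB→Sites→Train→Drug→Baseline = 1+2+11+3+2 = 19; finish at 19 weeks.
Since Sites is critical, the +6 change carries straight to that chain (now 25 weeks).
No other chain overtakes it, so the finish is 25 weeks.
Change in finish: 25 − 19 = +6 weeks.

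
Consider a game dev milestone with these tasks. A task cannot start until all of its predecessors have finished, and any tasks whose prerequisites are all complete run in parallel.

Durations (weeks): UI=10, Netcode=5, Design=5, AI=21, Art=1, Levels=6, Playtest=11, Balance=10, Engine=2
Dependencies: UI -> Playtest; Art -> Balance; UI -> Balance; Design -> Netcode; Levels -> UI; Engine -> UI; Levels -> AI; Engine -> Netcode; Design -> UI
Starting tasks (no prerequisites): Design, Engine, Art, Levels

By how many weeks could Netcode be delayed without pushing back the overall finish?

17

Levels→AI = 6+21 = 27 sets the makespan at 27 weeks.
The longest chain containing Netcode totals 10 weeks.
Slack of Netcode = 22 − 5 = 17 weeks.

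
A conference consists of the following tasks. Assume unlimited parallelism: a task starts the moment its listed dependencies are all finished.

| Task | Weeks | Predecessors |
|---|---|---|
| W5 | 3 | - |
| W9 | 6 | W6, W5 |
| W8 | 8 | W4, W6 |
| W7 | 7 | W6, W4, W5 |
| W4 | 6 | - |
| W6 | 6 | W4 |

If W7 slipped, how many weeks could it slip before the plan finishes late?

Critical path: W4→W6→W8 = 6+6+8 = 20, so the finish is 20 weeks.
W7 finishes as early as 19 and must finish by 20.
Float = 20 − 19 = 1.

1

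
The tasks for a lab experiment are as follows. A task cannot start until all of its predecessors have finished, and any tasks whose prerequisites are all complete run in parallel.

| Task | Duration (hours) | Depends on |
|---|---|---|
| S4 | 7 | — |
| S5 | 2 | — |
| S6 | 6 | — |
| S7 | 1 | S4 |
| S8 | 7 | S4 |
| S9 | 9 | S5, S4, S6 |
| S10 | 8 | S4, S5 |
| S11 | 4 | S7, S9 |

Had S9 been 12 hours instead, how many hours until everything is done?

23

The binding path is S4→S9→S11 = 7+9+4 = 20; finish at 20 hours.
S9 lies on that path, so at 12 hours the path becomes 23 hours.
The critical path is still S4→S9→S11; finish is now 23 hours.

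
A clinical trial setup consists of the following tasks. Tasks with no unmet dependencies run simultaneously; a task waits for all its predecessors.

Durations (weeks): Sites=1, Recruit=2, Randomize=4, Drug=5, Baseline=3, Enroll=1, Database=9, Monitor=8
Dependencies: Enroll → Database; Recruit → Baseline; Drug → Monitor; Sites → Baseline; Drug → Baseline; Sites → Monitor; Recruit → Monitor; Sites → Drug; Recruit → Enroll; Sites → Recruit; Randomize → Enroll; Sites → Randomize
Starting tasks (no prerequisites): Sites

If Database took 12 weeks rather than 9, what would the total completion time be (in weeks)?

18

The binding path is Sites→Randomize→Enroll→Database = 1+4+1+9 = 15; finish at 15 weeks.
Database lies on that path, so at 12 weeks the path becomes 18 weeks.
That remains the longest chain; total 18 weeks.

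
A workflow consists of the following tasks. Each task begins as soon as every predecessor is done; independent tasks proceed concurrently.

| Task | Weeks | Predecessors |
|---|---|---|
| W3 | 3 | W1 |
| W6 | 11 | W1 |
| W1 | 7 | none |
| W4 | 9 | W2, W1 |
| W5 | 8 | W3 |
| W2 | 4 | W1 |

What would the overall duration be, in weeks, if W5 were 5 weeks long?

20

Critical path before the change: W1→W2→W4 = 7+4+9 = 20 giving 20 weeks.
W5 has 2 weeks of float (longest path through it is 18).
That remains the longest chain; total 20 weeks.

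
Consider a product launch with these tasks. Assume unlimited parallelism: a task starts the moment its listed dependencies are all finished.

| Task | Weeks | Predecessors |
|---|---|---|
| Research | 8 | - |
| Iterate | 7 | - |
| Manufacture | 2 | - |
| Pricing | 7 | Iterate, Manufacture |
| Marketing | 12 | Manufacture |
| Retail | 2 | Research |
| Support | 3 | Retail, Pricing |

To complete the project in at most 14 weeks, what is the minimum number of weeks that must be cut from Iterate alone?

3

Current finish: 17 weeks; target: 14.
Iterate is on every critical path, so each week cut from Iterate cuts the finish by one (this holds down to a finish of 14).
Need 17 − 14 = 3 weeks off Iterate → Iterate becomes 4 weeks, finish becomes 14.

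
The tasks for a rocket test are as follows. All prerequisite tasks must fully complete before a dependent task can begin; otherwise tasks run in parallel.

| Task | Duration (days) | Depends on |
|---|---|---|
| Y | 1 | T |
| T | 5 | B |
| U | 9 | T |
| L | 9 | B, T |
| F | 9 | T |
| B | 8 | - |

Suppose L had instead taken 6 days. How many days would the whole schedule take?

Critical path before the change: B→T→L = 8+5+9 = 22 giving 22 days.
L lies on that path, so at 6 days the path becomes 19 days.
Now B→T→U = 8+5+9 = 22 is longest, so the finish becomes 22 days.

22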